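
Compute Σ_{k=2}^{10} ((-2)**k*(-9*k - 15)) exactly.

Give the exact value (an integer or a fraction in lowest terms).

Compute t_(k+1)/t_k: get 2*(-3*k - 8)/(3*k + 5).
So A=-2 and B=1, with C=k + 5/3.
Solve (-2)·f(k+1) − (1)·f(k) = k + 5/3.
d = 1 from the (0,0,1) case.
Solve for f: f(k) = -(k + 1)/3 (degree 1 ≤ 1).
R(k) = B(k−1)·f(k)/C(k) = -(k + 1)/(3*k + 5); s_k = R·t_k = 3*(-2)**k*(k + 1).
Δs = (-2)**k*(-9*k - 15), as required.
Sum = s_(11) − s_(2); s_(11) = -73728, s_(2) = 36 ⇒ -73764.

Σ = -73764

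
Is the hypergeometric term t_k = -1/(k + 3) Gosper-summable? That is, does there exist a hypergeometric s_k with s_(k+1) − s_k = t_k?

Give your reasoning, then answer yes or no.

No; the coefficient equations for f are inconsistent.

Step 1: r(k) = (k + 3)/(k + 4).
Normal form (A,B,C) = (k + 3, k + 4, 1).
Key eq: (k + 3)·f(k+1) = (k + 3)·f(k) + (1).
Bound: deg f ≤ 0.
f = c0 ⇒ A·f(k+1) − B(k−1)·f(k) − C = -1. The system {-1 = 0} is inconsistent; no antidifference.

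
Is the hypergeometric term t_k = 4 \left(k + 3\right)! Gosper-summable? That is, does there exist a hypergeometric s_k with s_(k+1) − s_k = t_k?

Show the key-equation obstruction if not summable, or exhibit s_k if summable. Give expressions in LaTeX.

No — negative degree bound, so no certificate f.

Compute t_(k+1)/t_k: get k + 4.
Normal form (A,B,C) = (k + 4, 1, 1).
Set up (k + 4)·f(k+1) − (1)·f(k) − (1) = 0.
Bound: deg f ≤ -1.
Bound -1 < 0, so the key equation has no polynomial solution.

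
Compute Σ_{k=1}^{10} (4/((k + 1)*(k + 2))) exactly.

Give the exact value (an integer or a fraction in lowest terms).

t_(k+1)/t_k = (k + 1)/(k + 3).
So A=k + 1 and B=k + 3, with C=1.
Key eq: (k + 1)·f(k+1) = (k + 2)·f(k) + (1).
deg f ≤ 1 (via 1,1,0).
Solve for f: f(k) = k (degree 1 ≤ 1).
Certificate R = B(k−1)f/C = k*(k + 2) gives s_k = 4*k/(k + 1).
Δs = 4/(k**2 + 3*k + 2), as required.
Evaluate s at k=11 and k=1: 11/3 and 2; difference 5/3.

Σ = 5/3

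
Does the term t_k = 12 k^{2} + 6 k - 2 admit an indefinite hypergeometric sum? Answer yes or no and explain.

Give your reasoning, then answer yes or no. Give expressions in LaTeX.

The ratio is (6*k**2 + 15*k + 8)/(6*k**2 + 3*k - 1).
Factor: A=1; B=1; C=k**2 + k/2 - 1/6.
f must satisfy (1)·f(k+1) − (1)·f(k) = k**2 + k/2 - 1/6.
deg f ≤ 3 (via 0,0,2).
Solving with deg f ≤ 3: f(k) = k*(4*k**2 - 3*k - 3)/12.
Certificate R = B(k−1)f/C = k*(4*k**2 - 3*k - 3)/(2*(6*k**2 + 3*k - 1)) gives s_k = k*(4*k**2 - 3*k - 3).
s_(k+1) − s_k = 12*k**2 + 6*k - 2 = t_k.

Yes. s_k = k \left(4 k^{2} - 3 k - 3\right).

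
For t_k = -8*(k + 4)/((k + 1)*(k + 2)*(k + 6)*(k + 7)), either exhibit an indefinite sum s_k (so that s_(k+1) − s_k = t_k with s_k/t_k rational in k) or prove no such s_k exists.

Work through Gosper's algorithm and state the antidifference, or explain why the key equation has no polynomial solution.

s_k = 2*k*(-k - 7)/(3*(k**2 + 7*k + 6))

r(k) = (k + 1)*(k + 5)*(k + 6)/((k + 3)*(k + 4)*(k + 8)) after simplifying.
Factor: A=k + 1; B=k + 8; C=k**4 + 16*k**3 + 95*k**2 + 248*k + 240.
Set up (k + 1)·f(k+1) − (k + 7)·f(k) − (k**4 + 16*k**3 + 95*k**2 + 248*k + 240) = 0.
From deg A=1, deg B=1, deg C=4: d=6.
A polynomial solution: f(k) = k*(k + 2)*(k + 3)*(k + 4)*(k + 5)*(k + 7)/12.
Get s_k = R·t_k = 2*k*(-k - 7)/(3*(k**2 + 7*k + 6)) with R(k) = B(k−1)f(k)/C(k) = k*(k + 2)*(k + 7)**2/(12*(k + 4)).
Δs = 8*(-k - 4)/(k**4 + 16*k**3 + 83*k**2 + 152*k + 84), as required.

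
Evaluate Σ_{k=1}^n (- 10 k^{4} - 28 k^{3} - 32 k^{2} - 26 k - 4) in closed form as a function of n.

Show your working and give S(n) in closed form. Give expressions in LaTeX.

S(n) = 2 n \left(- n^{4} - 6 n^{3} - 14 n^{2} - 18 n - 11\right)

r(k) = (5*k**4 + 34*k**3 + 88*k**2 + 107*k + 50)/(5*k**4 + 14*k**3 + 16*k**2 + 13*k + 2) after simplifying.
Normal form (A,B,C) = (1, 1, k**4 + 14*k**3/5 + 16*k**2/5 + 13*k/5 + 2/5).
f must satisfy (1)·f(k+1) − (1)·f(k) = k**4 + 14*k**3/5 + 16*k**2/5 + 13*k/5 + 2/5.
deg f ≤ 5 (via 0,0,4).
Coefficient equations give f(k) = k*(k**4 + k**3 + 2*k - 2)/5.
R(k) = B(k−1)·f(k)/C(k) = k*(k**4 + k**3 + 2*k - 2)/(5*k**4 + 14*k**3 + 16*k**2 + 13*k + 2); s_k = R·t_k = 2*k*(-k**4 - k**3 - 2*k + 2).
Δs = -10*k**4 - 28*k**3 - 32*k**2 - 26*k - 4, as required.
Evaluate: s_(n+1) = -2*n**5 - 12*n**4 - 28*n**3 - 36*n**2 - 22*n - 4; subtract s_(1) = -4 ⇒ S(n) = 2*n*(-n**4 - 6*n**3 - 14*n**2 - 18*n - 11).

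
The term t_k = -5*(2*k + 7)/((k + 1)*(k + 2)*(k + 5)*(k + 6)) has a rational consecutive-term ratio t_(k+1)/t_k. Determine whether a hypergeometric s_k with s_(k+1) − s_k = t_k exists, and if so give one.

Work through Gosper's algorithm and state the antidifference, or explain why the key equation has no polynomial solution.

s_k = k*(-k - 6)/(k**2 + 6*k + 5)

Ratio r(k) = (k + 1)*(k + 5)*(2*k + 9)/((k + 3)*(k + 7)*(2*k + 7)).
Take A(k)=k + 1, B(k)=k + 7, C(k)=k**3 + 21*k**2/2 + 73*k/2 + 42.
Need (k + 1)·f(k+1) − (k + 6)·f(k) = k**3 + 21*k**2/2 + 73*k/2 + 42.
From deg A=1, deg B=1, deg C=3: d=5.
Solve for f: f(k) = k*(k + 2)*(k + 3)*(k + 4)*(k + 6)/10 (degree 5 ≤ 5).
R(k) = B(k−1)·f(k)/C(k) = k*(k + 2)*(k + 6)**2/(5*(2*k + 7)); s_k = R·t_k = k*(-k - 6)/(k**2 + 6*k + 5).
Verify: 5*(-2*k - 7)/(k**4 + 14*k**3 + 65*k**2 + 112*k + 60) matches t_k.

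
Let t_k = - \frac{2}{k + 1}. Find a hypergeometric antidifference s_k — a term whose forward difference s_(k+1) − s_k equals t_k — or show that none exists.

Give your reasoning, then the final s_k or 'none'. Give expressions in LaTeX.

none (Gosper's algorithm certifies no s_k)

Step 1: r(k) = (k + 1)/(k + 2).
A = k + 1, B = k + 2, C = 1.
Solve (k + 1)·f(k+1) − (k + 1)·f(k) = 1.
Bound: deg f ≤ 0.
f = c0 ⇒ A·f(k+1) − B(k−1)·f(k) − C = -1. The system {-1 = 0} is inconsistent; no antidifference.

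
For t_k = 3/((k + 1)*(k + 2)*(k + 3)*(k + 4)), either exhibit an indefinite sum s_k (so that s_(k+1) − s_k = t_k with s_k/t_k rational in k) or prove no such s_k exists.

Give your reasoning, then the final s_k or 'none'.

s_k = k*(k**2 + 6*k + 11)/(6*(k + 1)*(k + 2)*(k + 3))

The ratio is (k + 1)/(k + 5).
Take A(k)=k + 1, B(k)=k + 5, C(k)=1.
Key eq: (k + 1)·f(k+1) = (k + 4)·f(k) + (1).
d = 3 from the (1,1,0) case.
Coefficient equations give f(k) = k*(k**2 + 6*k + 11)/18.
R(k) = B(k−1)·f(k)/C(k) = k*(k + 4)*(k**2 + 6*k + 11)/18; s_k = R·t_k = k*(k**2 + 6*k + 11)/(6*(k + 1)*(k + 2)*(k + 3)).
Δs = 3/(k**4 + 10*k**3 + 35*k**2 + 50*k + 24), as required.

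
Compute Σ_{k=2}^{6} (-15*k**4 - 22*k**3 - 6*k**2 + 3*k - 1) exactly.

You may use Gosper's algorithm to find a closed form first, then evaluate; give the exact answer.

Σ = -44275

Step 1: r(k) = (15*k**4 + 82*k**3 + 162*k**2 + 135*k + 41)/(15*k**4 + 22*k**3 + 6*k**2 - 3*k + 1).
Factor: A=1; B=1; C=k**4 + 22*k**3/15 + 2*k**2/5 - k/5 + 1/15.
f must satisfy (1)·f(k+1) − (1)·f(k) = k**4 + 22*k**3/15 + 2*k**2/5 - k/5 + 1/15.
Degrees (0,0,4) ⇒ d ≤ 5.
Coefficient equations give f(k) = k*(3*k**4 - 2*k**3 - 4*k**2 + k + 3)/15.
So s_k = (B(k−1)f/C)·t_k = (k*(3*k**4 - 2*k**3 - 4*k**2 + k + 3)/(15*k**4 + 22*k**3 + 6*k**2 - 3*k + 1))·t_k = k*(-3*k**4 + 2*k**3 + 4*k**2 - k - 3).
Verify: -15*k**4 - 22*k**3 - 6*k**2 + 3*k - 1 matches t_k.
Sum = s_(7) − s_(2); s_(7) = -44317, s_(2) = -42 ⇒ -44275.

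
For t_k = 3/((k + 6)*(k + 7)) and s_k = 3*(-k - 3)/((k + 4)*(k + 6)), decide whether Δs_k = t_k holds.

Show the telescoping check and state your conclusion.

Invalid: residual 3*(-2*k - 11)/(k**4 + 22*k**3 + 179*k**2 + 638*k + 840) ≠ 0.

s_(k+1) = 3*(-k - 4)/((k + 5)*(k + 7))
s_(k+1) − s_k = 3*(k**2 + 7*k + 9)/(k**4 + 22*k**3 + 179*k**2 + 638*k + 840)
(s_(k+1) − s_k) − t_k = 3*(-2*k - 11)/(k**4 + 22*k**3 + 179*k**2 + 638*k + 840)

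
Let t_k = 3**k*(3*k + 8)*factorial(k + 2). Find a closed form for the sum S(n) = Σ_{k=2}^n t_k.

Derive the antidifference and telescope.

Ratio r(k) = 3*(k + 3)*(3*k + 11)/(3*k + 8).
Factor: A=3*k + 9; B=1; C=k + 8/3.
Set up (3*k + 9)·f(k+1) − (1)·f(k) − (k + 8/3) = 0.
deg f ≤ 0 (via 1,0,1).
Solve for f: f(k) = 1/3 (degree 0 ≤ 0).
Then R = B(k−1)f/C = 1/(3*k + 8), so s_k = R(k)·t_k = 3**k*factorial(k + 2).
Check: Δs_k = 3**k*(3*k + 8)*factorial(k + 2). ✓
Σ_(k=2)^n t_k = s_(n+1) − s_(2) = (3**(n + 1)*factorial(n + 3)) − (216), i.e. 3*3**n*factorial(n + 3) - 216.

S(n) = 3*3**n*factorial(n + 3) - 216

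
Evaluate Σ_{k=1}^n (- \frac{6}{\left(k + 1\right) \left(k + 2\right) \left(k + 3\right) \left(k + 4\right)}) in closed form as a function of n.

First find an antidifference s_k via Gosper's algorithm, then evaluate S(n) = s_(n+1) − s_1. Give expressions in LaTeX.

r(k) = (k + 1)/(k + 5) after simplifying.
So A=k + 1 and B=k + 5, with C=1.
f must satisfy (k + 1)·f(k+1) − (k + 4)·f(k) = 1.
From deg A=1, deg B=1, deg C=0: d=3.
Solving with deg f ≤ 3: f(k) = k*(k**2 + 6*k + 11)/18.
Then R = B(k−1)f/C = k*(k + 4)*(k**2 + 6*k + 11)/18, so s_k = R(k)·t_k = k*(-k**2 - 6*k - 11)/(3*(k + 1)*(k + 2)*(k + 3)).
Check: Δs_k = -6/(k**4 + 10*k**3 + 35*k**2 + 50*k + 24). ✓
s_(n+1) = (-n**3 - 9*n**2 - 26*n - 18)/(3*(n**3 + 9*n**2 + 26*n + 24)) and s_(1) = -1/4, so S(n) = n*(-n**2 - 9*n - 26)/(12*(n**3 + 9*n**2 + 26*n + 24)).

S(n) = \frac{n \left(- n^{2} - 9 n - 26\right)}{12 \left(n^{3} + 9 n^{2} + 26 n + 24\right)}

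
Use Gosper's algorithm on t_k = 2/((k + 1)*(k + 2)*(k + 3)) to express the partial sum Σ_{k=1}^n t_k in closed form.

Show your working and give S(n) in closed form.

The ratio is (k + 1)/(k + 4).
Factor: A=k + 1; B=k + 4; C=1.
Solve (k + 1)·f(k+1) − (k + 3)·f(k) = 1.
deg f ≤ 2 (via 1,1,0).
Coefficient equations give f(k) = k*(k + 3)/4.
Get s_k = R·t_k = k*(k + 3)/(2*(k + 1)*(k + 2)) with R(k) = B(k−1)f(k)/C(k) = k*(k + 3)**2/4.
s_(k+1) − s_k = 2/(k**3 + 6*k**2 + 11*k + 6) = t_k.
Σ_(k=1)^n t_k = s_(n+1) − s_(1) = ((n**2 + 5*n + 4)/(2*(n**2 + 5*n + 6))) − (1/3), i.e. n*(n + 5)/(6*(n**2 + 5*n + 6)).

S(n) = n*(n + 5)/(6*(n**2 + 5*n + 6))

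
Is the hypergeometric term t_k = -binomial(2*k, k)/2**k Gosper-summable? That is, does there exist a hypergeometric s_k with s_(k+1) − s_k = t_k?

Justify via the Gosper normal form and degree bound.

Compute t_(k+1)/t_k: get (2*k + 1)/(k + 1).
Take A(k)=2*k + 1, B(k)=k + 1, C(k)=1.
Key eq: (2*k + 1)·f(k+1) = (k)·f(k) + (1).
d = -1 from the (1,1,0) case.
Bound -1 < 0, so the key equation has no polynomial solution.

No — key equation has no polynomial f.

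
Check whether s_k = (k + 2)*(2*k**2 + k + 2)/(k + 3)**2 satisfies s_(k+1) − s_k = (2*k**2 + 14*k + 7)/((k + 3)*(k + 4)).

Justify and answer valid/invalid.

Invalid: residual (-11*k**2 - 43*k - 13)/(k**4 + 14*k**3 + 73*k**2 + 168*k + 144) ≠ 0.

s_(k+1) = (k + 3)*(k + 2*(k + 1)**2 + 3)/(k + 4)**2
s_(k+1) − s_k = (2*k**4 + 28*k**3 + 118*k**2 + 174*k + 71)/(k**4 + 14*k**3 + 73*k**2 + 168*k + 144)
(s_(k+1) − s_k) − t_k = (-11*k**2 - 43*k - 13)/(k**4 + 14*k**3 + 73*k**2 + 168*k + 144)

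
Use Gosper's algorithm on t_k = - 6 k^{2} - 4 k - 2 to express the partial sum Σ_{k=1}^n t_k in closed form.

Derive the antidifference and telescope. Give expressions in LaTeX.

S(n) = n \left(- 2 n^{2} - 5 n - 5\right)

t_(k+1)/t_k = (3*k**2 + 8*k + 6)/(3*k**2 + 2*k + 1).
Normal form (A,B,C) = (1, 1, k**2 + 2*k/3 + 1/3).
f must satisfy (1)·f(k+1) − (1)·f(k) = k**2 + 2*k/3 + 1/3.
deg f ≤ 3 (via 0,0,2).
Match coefficients ⇒ f(k) = k*(2*k**2 - k + 1)/6.
Get s_k = R·t_k = k*(-2*k**2 + k - 1) with R(k) = B(k−1)f(k)/C(k) = k*(2*k**2 - k + 1)/(2*(3*k**2 + 2*k + 1)).
Check: Δs_k = -6*k**2 - 4*k - 2. ✓
Σ_(k=1)^n t_k = s_(n+1) − s_(1) = (-2*n**3 - 5*n**2 - 5*n - 2) − (-2), i.e. n*(-2*n**2 - 5*n - 5).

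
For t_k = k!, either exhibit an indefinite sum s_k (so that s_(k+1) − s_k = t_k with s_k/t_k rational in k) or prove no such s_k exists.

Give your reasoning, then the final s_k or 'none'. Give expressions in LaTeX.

Step 1: r(k) = k + 1.
Normal form (A,B,C) = (k + 1, 1, 1).
Need (k + 1)·f(k+1) − (1)·f(k) = 1.
Bound: deg f ≤ -1.
Bound -1 < 0, so the key equation has no polynomial solution.

none (Gosper's algorithm certifies no s_k)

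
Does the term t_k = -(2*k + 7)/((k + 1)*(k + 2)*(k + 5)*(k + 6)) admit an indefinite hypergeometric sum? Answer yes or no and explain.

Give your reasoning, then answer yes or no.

Yes. s_k = k*(-k - 6)/(5*(k**2 + 6*k + 5)).

The ratio is (k + 1)*(k + 5)*(2*k + 9)/((k + 3)*(k + 7)*(2*k + 7)).
So A=k + 1 and B=k + 7, with C=k**3 + 21*k**2/2 + 73*k/2 + 42.
Solve (k + 1)·f(k+1) − (k + 6)·f(k) = k**3 + 21*k**2/2 + 73*k/2 + 42.
Degrees (1,1,3) ⇒ d ≤ 5.
A polynomial solution: f(k) = k*(k + 2)*(k + 3)*(k + 4)*(k + 6)/10.
Get s_k = R·t_k = k*(-k - 6)/(5*(k**2 + 6*k + 5)) with R(k) = B(k−1)f(k)/C(k) = k*(k + 2)*(k + 6)**2/(5*(2*k + 7)).
s_(k+1) − s_k = (-2*k - 7)/(k**4 + 14*k**3 + 65*k**2 + 112*k + 60) = t_k.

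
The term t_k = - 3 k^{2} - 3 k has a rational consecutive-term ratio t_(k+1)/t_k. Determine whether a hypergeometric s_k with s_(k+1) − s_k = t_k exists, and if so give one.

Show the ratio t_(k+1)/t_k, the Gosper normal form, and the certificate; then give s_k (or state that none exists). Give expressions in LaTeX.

s_k = - k^{3} + k

t_(k+1)/t_k = (k + 2)/k.
A = 1, B = 1, C = k**2 + k.
Need (1)·f(k+1) − (1)·f(k) = k**2 + k.
Degrees (0,0,2) ⇒ d ≤ 3.
Match coefficients ⇒ f(k) = k*(k - 1)*(k + 1)/3.
Get s_k = R·t_k = -k**3 + k with R(k) = B(k−1)f(k)/C(k) = (k - 1)/3.
Verify: 3*k*(-k - 1) matches t_k.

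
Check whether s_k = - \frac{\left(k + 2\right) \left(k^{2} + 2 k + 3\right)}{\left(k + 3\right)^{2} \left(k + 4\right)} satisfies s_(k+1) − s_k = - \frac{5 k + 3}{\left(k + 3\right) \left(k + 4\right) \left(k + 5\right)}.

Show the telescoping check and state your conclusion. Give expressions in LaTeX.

Invalid: residual \frac{- k^{3} - 2 k^{2} + 5 k - 6}{k^{5} + 19 k^{4} + 143 k^{3} + 533 k^{2} + 984 k + 720} ≠ 0.

s_(k+1) = -(k + 3)*(2*k + (k + 1)**2 + 5)/((k + 4)**2*(k + 5))
s_(k+1) − s_k = 2*(-3*k**3 - 20*k**2 - 38*k - 21)/(k**5 + 19*k**4 + 143*k**3 + 533*k**2 + 984*k + 720)
(s_(k+1) − s_k) − t_k = (-k**3 - 2*k**2 + 5*k - 6)/(k**5 + 19*k**4 + 143*k**3 + 533*k**2 + 984*k + 720)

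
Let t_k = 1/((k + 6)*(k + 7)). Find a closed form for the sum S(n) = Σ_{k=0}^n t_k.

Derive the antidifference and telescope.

S(n) = (n + 1)/(6*(n + 7))

Step 1: r(k) = (k + 6)/(k + 8).
Factor: A=k + 6; B=k + 8; C=1.
f must satisfy (k + 6)·f(k+1) − (k + 7)·f(k) = 1.
From deg A=1, deg B=1, deg C=0: d=1.
Coefficient equations give f(k) = k/6.
Then R = B(k−1)f/C = k*(k + 7)/6, so s_k = R(k)·t_k = k/(6*(k + 6)).
Check: Δs_k = 1/(k**2 + 13*k + 42). ✓
Σ_(k=0)^n t_k = s_(n+1) − s_(0) = ((n + 1)/(6*(n + 7))) − (0), i.e. (n + 1)/(6*(n + 7)).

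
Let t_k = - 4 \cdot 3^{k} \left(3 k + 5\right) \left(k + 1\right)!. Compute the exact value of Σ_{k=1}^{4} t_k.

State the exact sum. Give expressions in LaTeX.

The ratio is 3*(k + 2)*(3*k + 8)/(3*k + 5).
Gosper form: A/B · C(k+1)/C(k) with A=3*k + 6, B=1, C=k + 5/3.
Set up (3*k + 6)·f(k+1) − (1)·f(k) − (k + 5/3) = 0.
deg f ≤ 0 (via 1,0,1).
Solving with deg f ≤ 0: f(k) = 1/3.
Certificate R = B(k−1)f/C = 1/(3*k + 5) gives s_k = -4*3**k*factorial(k + 1).
Verify: -4*3**k*(3*k + 5)*factorial(k + 1) matches t_k.
Sum = s_(5) − s_(1); s_(5) = -699840, s_(1) = -24 ⇒ -699816.

Σ = -699816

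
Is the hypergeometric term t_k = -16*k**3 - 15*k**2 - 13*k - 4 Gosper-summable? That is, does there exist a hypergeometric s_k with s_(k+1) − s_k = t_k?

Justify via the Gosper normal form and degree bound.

Ratio r(k) = (16*k**3 + 63*k**2 + 91*k + 48)/(16*k**3 + 15*k**2 + 13*k + 4).
Normal form (A,B,C) = (1, 1, k**3 + 15*k**2/16 + 13*k/16 + 1/4).
Need (1)·f(k+1) − (1)·f(k) = k**3 + 15*k**2/16 + 13*k/16 + 1/4.
Degrees (0,0,3) ⇒ d ≤ 4.
Match coefficients ⇒ f(k) = k**2*(4*k**2 - 3*k + 3)/16.
Certificate R = B(k−1)f/C = k**2*(4*k**2 - 3*k + 3)/(16*k**3 + 15*k**2 + 13*k + 4) gives s_k = k**2*(-4*k**2 + 3*k - 3).
Check: Δs_k = -16*k**3 - 15*k**2 - 13*k - 4. ✓

Yes. s_k = k**2*(-4*k**2 + 3*k - 3).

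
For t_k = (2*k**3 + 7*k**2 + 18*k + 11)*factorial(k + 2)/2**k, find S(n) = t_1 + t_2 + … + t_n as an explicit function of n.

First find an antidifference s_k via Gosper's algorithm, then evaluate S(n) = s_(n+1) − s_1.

Ratio r(k) = (2*k**4 + 19*k**3 + 77*k**2 + 152*k + 114)/(2*(2*k**3 + 7*k**2 + 18*k + 11)).
Gosper form: A/B · C(k+1)/C(k) with A=k/2 + 3/2, B=1, C=k**3 + 7*k**2/2 + 9*k + 11/2.
f must satisfy (k/2 + 3/2)·f(k+1) − (1)·f(k) = k**3 + 7*k**2/2 + 9*k + 11/2.
Degrees (1,0,3) ⇒ d ≤ 2.
Solving with deg f ≤ 2: f(k) = 2*k**2 + k + 2.
Get s_k = R·t_k = 2**(1 - k)*(2*k**2 + k + 2)*factorial(k + 2) with R(k) = B(k−1)f(k)/C(k) = 2*(2*k**2 + k + 2)/(2*k**3 + 7*k**2 + 18*k + 11).
Δs = (2*k**3 + 7*k**2 + 18*k + 11)*factorial(k + 2)/2**k, as required.
Evaluate: s_(n+1) = (2*n**2 + 5*n + 5)*factorial(n + 3)/2**n; subtract s_(1) = 30 ⇒ S(n) = (-30*2**n + 2*n**5*factorial(n) + 17*n**4*factorial(n) + 57*n**3*factorial(n) + 97*n**2*factorial(n) + 85*n*factorial(n) + 30*factorial(n))/2**n.

S(n) = (-30*2**n + 2*n**5*factorial(n) + 17*n**4*factorial(n) + 57*n**3*factorial(n) + 97*n**2*factorial(n) + 85*n*factorial(n) + 30*factorial(n))/2**n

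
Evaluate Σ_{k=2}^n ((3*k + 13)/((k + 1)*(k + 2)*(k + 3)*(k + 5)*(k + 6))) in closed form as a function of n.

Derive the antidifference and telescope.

The ratio is (k + 1)*(k + 5)*(3*k + 16)/((k + 4)*(k + 7)*(3*k + 13)).
Gosper form: A/B · C(k+1)/C(k) with A=k + 1, B=k + 7, C=k**2 + 25*k/3 + 52/3.
Solve (k + 1)·f(k+1) − (k + 6)·f(k) = k**2 + 25*k/3 + 52/3.
Bound: deg f ≤ 5.
Coefficient equations give f(k) = k*(k + 3)*(k + 4)*(k**2 + 8*k + 17)/30.
Certificate R = B(k−1)f/C = k*(k + 3)*(k + 6)*(k**2 + 8*k + 17)/(10*(3*k + 13)) gives s_k = k*(k**2 + 8*k + 17)/(10*(k**3 + 8*k**2 + 17*k + 10)).
Verify: (3*k + 13)/(k**5 + 17*k**4 + 107*k**3 + 307*k**2 + 396*k + 180) matches t_k.
s_(n+1) = (n**3 + 11*n**2 + 36*n + 26)/(10*(n**3 + 11*n**2 + 36*n + 36)) and s_(2) = 37/420, so S(n) = (n**3 + 11*n**2 + 36*n - 48)/(84*(n**3 + 11*n**2 + 36*n + 36)).

S(n) = (n**3 + 11*n**2 + 36*n - 48)/(84*(n**3 + 11*n**2 + 36*n + 36))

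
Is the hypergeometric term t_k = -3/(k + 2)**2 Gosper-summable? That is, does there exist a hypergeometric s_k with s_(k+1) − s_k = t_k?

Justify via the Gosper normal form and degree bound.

No; the coefficient equations for f are inconsistent.

Ratio r(k) = (k + 2)**2/(k + 3)**2.
Gosper form: A/B · C(k+1)/C(k) with A=k**2 + 4*k + 4, B=k**2 + 6*k + 9, C=1.
Solve (k**2 + 4*k + 4)·f(k+1) − (k**2 + 4*k + 4)·f(k) = 1.
d = 0 from the (2,2,0) case.
f = c0 ⇒ A·f(k+1) − B(k−1)·f(k) − C = -1. The system {-1 = 0} is inconsistent; no antidifference.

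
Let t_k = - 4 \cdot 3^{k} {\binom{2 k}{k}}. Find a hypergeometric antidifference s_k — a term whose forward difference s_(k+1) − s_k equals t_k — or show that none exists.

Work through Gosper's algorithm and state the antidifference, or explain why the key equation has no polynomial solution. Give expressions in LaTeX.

Ratio r(k) = 6*(2*k + 1)/(k + 1).
Normal form (A,B,C) = (12*k + 6, k + 1, 1).
Solve (12*k + 6)·f(k+1) − (k)·f(k) = 1.
Bound: deg f ≤ -1.
d = -1 < 0 ⇒ no nonzero polynomial f; not summable.

no hypergeometric antidifference exists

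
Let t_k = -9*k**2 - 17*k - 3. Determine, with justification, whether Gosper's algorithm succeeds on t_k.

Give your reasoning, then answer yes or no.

Ratio r(k) = (9*k**2 + 35*k + 29)/(9*k**2 + 17*k + 3).
Take A(k)=1, B(k)=1, C(k)=k**2 + 17*k/9 + 1/3.
f must satisfy (1)·f(k+1) − (1)·f(k) = k**2 + 17*k/9 + 1/3.
Bound: deg f ≤ 3.
Solve for f: f(k) = k*(k + 2)*(3*k - 2)/9 (degree 3 ≤ 3).
Get s_k = R·t_k = k*(-3*k**2 - 4*k + 4) with R(k) = B(k−1)f(k)/C(k) = k*(k + 2)*(3*k - 2)/(9*k**2 + 17*k + 3).
Δs = -9*k**2 - 17*k - 3, as required.

Yes. s_k = k*(-3*k**2 - 4*k + 4).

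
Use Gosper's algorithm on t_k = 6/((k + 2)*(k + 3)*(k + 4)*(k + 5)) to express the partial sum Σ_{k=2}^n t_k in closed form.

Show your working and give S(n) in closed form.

S(n) = (n**3 + 12*n**2 + 47*n - 60)/(60*(n**3 + 12*n**2 + 47*n + 60))

Compute t_(k+1)/t_k: get (k + 2)/(k + 6).
Normal form (A,B,C) = (k + 2, k + 6, 1).
Need (k + 2)·f(k+1) − (k + 5)·f(k) = 1.
deg f ≤ 3 (via 1,1,0).
Coefficient equations give f(k) = k*(k**2 + 9*k + 26)/72.
Get s_k = R·t_k = k*(k**2 + 9*k + 26)/(12*(k + 2)*(k + 3)*(k + 4)) with R(k) = B(k−1)f(k)/C(k) = k*(k + 5)*(k**2 + 9*k + 26)/72.
Check: Δs_k = 6/(k**4 + 14*k**3 + 71*k**2 + 154*k + 120). ✓
Telescope: S(n) = s_(n+1) − s_(2) = (n**3 + 12*n**2 + 47*n + 36)/(12*(n**3 + 12*n**2 + 47*n + 60)) − (1/15) = (n**3 + 12*n**2 + 47*n - 60)/(60*(n**3 + 12*n**2 + 47*n + 60)).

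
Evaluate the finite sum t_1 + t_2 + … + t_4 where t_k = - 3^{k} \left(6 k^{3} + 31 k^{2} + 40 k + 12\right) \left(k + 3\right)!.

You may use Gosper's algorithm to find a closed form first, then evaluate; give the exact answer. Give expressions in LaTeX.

Σ = -440899128

Compute t_(k+1)/t_k: get 3*(6*k**4 + 73*k**3 + 316*k**2 + 569*k + 356)/(6*k**3 + 31*k**2 + 40*k + 12).
Gosper form: A/B · C(k+1)/C(k) with A=3*k + 12, B=1, C=k**3 + 31*k**2/6 + 20*k/3 + 2.
Solve (3*k + 12)·f(k+1) − (1)·f(k) = k**3 + 31*k**2/6 + 20*k/3 + 2.
Bound: deg f ≤ 2.
Coefficient equations give f(k) = k*(2*k - 1)/6.
Certificate R = B(k−1)f/C = k*(2*k - 1)/(6*k**3 + 31*k**2 + 40*k + 12) gives s_k = -3**k*k*(2*k - 1)*factorial(k + 3).
Check: Δs_k = -3**k*(6*k**3 + 31*k**2 + 40*k + 12)*factorial(k + 3). ✓
Sum = s_(5) − s_(1); s_(5) = -440899200, s_(1) = -72 ⇒ -440899128.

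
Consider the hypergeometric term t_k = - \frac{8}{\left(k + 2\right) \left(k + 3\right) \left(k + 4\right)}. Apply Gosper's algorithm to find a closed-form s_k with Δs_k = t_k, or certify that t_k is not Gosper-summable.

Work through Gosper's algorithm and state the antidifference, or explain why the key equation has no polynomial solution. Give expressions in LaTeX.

s_k = \frac{2 k \left(- k - 5\right)}{3 \left(k + 2\right) \left(k + 3\right)}

The ratio is (k + 2)/(k + 5).
A = k + 2, B = k + 5, C = 1.
Solve (k + 2)·f(k+1) − (k + 4)·f(k) = 1.
From deg A=1, deg B=1, deg C=0: d=2.
Match coefficients ⇒ f(k) = k*(k + 5)/12.
Then R = B(k−1)f/C = k*(k + 4)*(k + 5)/12, so s_k = R(k)·t_k = 2*k*(-k - 5)/(3*(k + 2)*(k + 3)).
Verify: -8/(k**3 + 9*k**2 + 26*k + 24) matches t_k.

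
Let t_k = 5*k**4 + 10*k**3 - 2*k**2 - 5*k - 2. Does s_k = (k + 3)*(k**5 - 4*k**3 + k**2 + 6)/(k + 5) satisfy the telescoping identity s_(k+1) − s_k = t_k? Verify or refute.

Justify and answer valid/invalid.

Invalid: residual 2*(-4*k**5 - 35*k**4 - 52*k**3 + 16*k**2 + 27*k + 16)/(k**2 + 11*k + 30) ≠ 0.

s_(k+1) = (k + 4)*((k + 1)**5 - 4*(k + 1)**3 + (k + 1)**2 + 6)/(k + 6)
s_(k+1) − s_k = (5*k**6 + 57*k**5 + 188*k**4 + 169*k**3 - 85*k**2 - 118*k - 28)/(k**2 + 11*k + 30)
(s_(k+1) − s_k) − t_k = 2*(-4*k**5 - 35*k**4 - 52*k**3 + 16*k**2 + 27*k + 16)/(k**2 + 11*k + 30)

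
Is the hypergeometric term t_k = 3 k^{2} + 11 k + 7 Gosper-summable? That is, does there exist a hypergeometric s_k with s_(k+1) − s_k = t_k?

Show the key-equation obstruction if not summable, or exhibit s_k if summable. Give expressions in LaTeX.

Yes. s_k = k \left(k^{2} + 4 k + 2\right).

The ratio is (3*k**2 + 17*k + 21)/(3*k**2 + 11*k + 7).
Normal form (A,B,C) = (1, 1, k**2 + 11*k/3 + 7/3).
Key eq: (1)·f(k+1) = (1)·f(k) + (k**2 + 11*k/3 + 7/3).
Bound: deg f ≤ 3.
Solving with deg f ≤ 3: f(k) = k*(k**2 + 4*k + 2)/3.
Get s_k = R·t_k = k*(k**2 + 4*k + 2) with R(k) = B(k−1)f(k)/C(k) = k*(k**2 + 4*k + 2)/(3*k**2 + 11*k + 7).
Δs = 3*k**2 + 11*k + 7, as required.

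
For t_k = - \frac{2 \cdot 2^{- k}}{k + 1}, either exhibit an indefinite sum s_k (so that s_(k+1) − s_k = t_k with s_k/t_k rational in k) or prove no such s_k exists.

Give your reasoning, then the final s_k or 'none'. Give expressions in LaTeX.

Compute t_(k+1)/t_k: get (k + 1)/(2*(k + 2)).
A = k/2 + 1/2, B = k + 2, C = 1.
Set up (k/2 + 1/2)·f(k+1) − (k + 1)·f(k) − (1) = 0.
d = -1 from the (1,1,0) case.
Bound -1 < 0, so the key equation has no polynomial solution.

none — t_k is not Gosper-summable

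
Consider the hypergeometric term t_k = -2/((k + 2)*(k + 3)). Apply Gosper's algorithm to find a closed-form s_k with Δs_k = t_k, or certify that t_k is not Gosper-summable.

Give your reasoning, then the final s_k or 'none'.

s_k = -k/(k + 2)

r(k) = (k + 2)/(k + 4) after simplifying.
Take A(k)=k + 2, B(k)=k + 4, C(k)=1.
Set up (k + 2)·f(k+1) − (k + 3)·f(k) − (1) = 0.
Degrees (1,1,0) ⇒ d ≤ 1.
Coefficient equations give f(k) = k/2.
Then R = B(k−1)f/C = k*(k + 3)/2, so s_k = R(k)·t_k = -k/(k + 2).
Δs = -2/(k**2 + 5*k + 6), as required.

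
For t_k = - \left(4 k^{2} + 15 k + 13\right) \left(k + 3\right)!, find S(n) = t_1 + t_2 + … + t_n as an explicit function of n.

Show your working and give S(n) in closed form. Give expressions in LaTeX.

Compute t_(k+1)/t_k: get (k + 4)*(15*k + 4*(k + 1)**2 + 28)/(4*k**2 + 15*k + 13).
Take A(k)=k + 4, B(k)=1, C(k)=k**2 + 15*k/4 + 13/4.
f must satisfy (k + 4)·f(k+1) − (1)·f(k) = k**2 + 15*k/4 + 13/4.
Degrees (1,0,2) ⇒ d ≤ 1.
Match coefficients ⇒ f(k) = (4*k - 1)/4.
Get s_k = R·t_k = -(4*k - 1)*factorial(k + 3) with R(k) = B(k−1)f(k)/C(k) = (4*k - 1)/(4*k**2 + 15*k + 13).
Δs = -(4*k**2 + 15*k + 13)*factorial(k + 3), as required.
Σ_(k=1)^n t_k = s_(n+1) − s_(1) = (-(4*n + 3)*factorial(n + 4)) − (-72), i.e. -4*n*factorial(n + 4) - 3*factorial(n + 4) + 72.

S(n) = - 4 n \left(n + 4\right)! - 3 \left(n + 4\right)! + 72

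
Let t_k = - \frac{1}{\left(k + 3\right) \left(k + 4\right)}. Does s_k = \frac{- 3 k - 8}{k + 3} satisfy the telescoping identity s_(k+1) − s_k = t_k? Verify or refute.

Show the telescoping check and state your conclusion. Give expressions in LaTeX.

s_(k+1) = (-3*k - 11)/(k + 4)
s_(k+1) − s_k = -1/(k**2 + 7*k + 12)
(s_(k+1) − s_k) − t_k = 0

Valid — Δs_k = t_k.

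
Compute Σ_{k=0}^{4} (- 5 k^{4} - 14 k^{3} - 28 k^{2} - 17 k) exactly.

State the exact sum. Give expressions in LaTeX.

Σ = -4180

r(k) = (5*k**4 + 34*k**3 + 100*k**2 + 135*k + 64)/(k*(5*k**3 + 14*k**2 + 28*k + 17)) after simplifying.
Take A(k)=1, B(k)=1, C(k)=k**4 + 14*k**3/5 + 28*k**2/5 + 17*k/5.
Solve (1)·f(k+1) − (1)·f(k) = k**4 + 14*k**3/5 + 28*k**2/5 + 17*k/5.
Bound: deg f ≤ 5.
Coefficient equations give f(k) = k*(k - 1)*(k**3 + 2*k**2 + 6*k + 4)/5.
R(k) = B(k−1)·f(k)/C(k) = (k - 1)*(k**3 + 2*k**2 + 6*k + 4)/(5*k**3 + 14*k**2 + 28*k + 17); s_k = R·t_k = k*(-k**4 - k**3 - 4*k**2 + 2*k + 4).
Check: Δs_k = k*(-5*k**3 - 14*k**2 - 28*k - 17). ✓
Σ_(k=0)^(4) t_k = s_(5) − s_(0) = -4180 − (0) = -4180.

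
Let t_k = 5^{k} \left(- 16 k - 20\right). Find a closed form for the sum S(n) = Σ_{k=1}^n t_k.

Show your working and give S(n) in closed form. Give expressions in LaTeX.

S(n) = - 20 \cdot 5^{n} n - 20 \cdot 5^{n} + 20

t_(k+1)/t_k = 5*(4*k + 9)/(4*k + 5).
Normal form (A,B,C) = (5, 1, k + 5/4).
Key eq: (5)·f(k+1) = (1)·f(k) + (k + 5/4).
From deg A=0, deg B=0, deg C=1: d=1.
Solving with deg f ≤ 1: f(k) = k/4.
Then R = B(k−1)f/C = k/(4*k + 5), so s_k = R(k)·t_k = -4*5**k*k.
s_(k+1) − s_k = 5**k*(-16*k - 20) = t_k.
Evaluate: s_(n+1) = 20*5**n*(-n - 1); subtract s_(1) = -20 ⇒ S(n) = -20*5**n*n - 20*5**n + 20.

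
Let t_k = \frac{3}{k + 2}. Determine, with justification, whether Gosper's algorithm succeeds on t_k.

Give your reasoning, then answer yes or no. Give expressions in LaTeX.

No — the linear system for f has no solution.

Step 1: r(k) = (k + 2)/(k + 3).
Factor: A=k + 2; B=k + 3; C=1.
f must satisfy (k + 2)·f(k+1) − (k + 2)·f(k) = 1.
deg f ≤ 0 (via 1,1,0).
f = c0 ⇒ A·f(k+1) − B(k−1)·f(k) − C = -1. The system {-1 = 0} is inconsistent; no antidifference.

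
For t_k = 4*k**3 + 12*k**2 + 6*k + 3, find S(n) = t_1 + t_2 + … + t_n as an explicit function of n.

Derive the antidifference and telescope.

S(n) = n*(n**3 + 6*n**2 + 10*n + 8)

Step 1: r(k) = (4*k**3 + 24*k**2 + 42*k + 25)/(4*k**3 + 12*k**2 + 6*k + 3).
Take A(k)=1, B(k)=1, C(k)=k**3 + 3*k**2 + 3*k/2 + 3/4.
f must satisfy (1)·f(k+1) − (1)·f(k) = k**3 + 3*k**2 + 3*k/2 + 3/4.
Bound: deg f ≤ 4.
A polynomial solution: f(k) = k*(k**3 + 2*k**2 - 2*k + 2)/4.
R(k) = B(k−1)·f(k)/C(k) = k*(k**3 + 2*k**2 - 2*k + 2)/(4*k**3 + 12*k**2 + 6*k + 3); s_k = R·t_k = k*(k**3 + 2*k**2 - 2*k + 2).
Check: Δs_k = 4*k**3 + 12*k**2 + 6*k + 3. ✓
Evaluate: s_(n+1) = n**4 + 6*n**3 + 10*n**2 + 8*n + 3; subtract s_(1) = 3 ⇒ S(n) = n*(n**3 + 6*n**2 + 10*n + 8).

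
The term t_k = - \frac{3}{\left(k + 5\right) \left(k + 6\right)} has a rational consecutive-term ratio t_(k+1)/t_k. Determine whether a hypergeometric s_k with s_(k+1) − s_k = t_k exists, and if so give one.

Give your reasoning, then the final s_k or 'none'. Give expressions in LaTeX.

r(k) = (k + 5)/(k + 7) after simplifying.
Gosper form: A/B · C(k+1)/C(k) with A=k + 5, B=k + 7, C=1.
Set up (k + 5)·f(k+1) − (k + 6)·f(k) − (1) = 0.
From deg A=1, deg B=1, deg C=0: d=1.
Solving with deg f ≤ 1: f(k) = k/5.
So s_k = (B(k−1)f/C)·t_k = (k*(k + 6)/5)·t_k = -3*k/(5*k + 25).
Check: Δs_k = -3/(k**2 + 11*k + 30). ✓

s_k = - \frac{3 k}{5 k + 25}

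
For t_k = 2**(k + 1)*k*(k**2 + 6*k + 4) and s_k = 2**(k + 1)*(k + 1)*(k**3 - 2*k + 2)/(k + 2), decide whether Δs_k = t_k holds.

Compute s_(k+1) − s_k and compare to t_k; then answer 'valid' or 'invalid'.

s_(k+1) = -2**(k + 2)*(k + 2)*(2*k - (k + 1)**3)/(k + 3)
s_(k+1) − s_k = 2**(k + 1)*(k**5 + 10*k**4 + 33*k**3 + 40*k**2 + 14*k + 2)/(k**2 + 5*k + 6)
(s_(k+1) − s_k) − t_k = 2**(k + 1)*(-k**4 - 7*k**3 - 16*k**2 - 10*k + 2)/(k**2 + 5*k + 6)

Invalid: residual 2**(k + 1)*(-k**4 - 7*k**3 - 16*k**2 - 10*k + 2)/(k**2 + 5*k + 6) ≠ 0.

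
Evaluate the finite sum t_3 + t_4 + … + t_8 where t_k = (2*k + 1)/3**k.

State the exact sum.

r(k) = (2*k + 3)/(3*(2*k + 1)) after simplifying.
Take A(k)=1/3, B(k)=1, C(k)=k + 1/2.
Need (1/3)·f(k+1) − (1)·f(k) = k + 1/2.
deg f ≤ 1 (via 0,0,1).
A polynomial solution: f(k) = -3*(k + 1)/2.
Then R = B(k−1)f/C = -3*(k + 1)/(2*k + 1), so s_k = R(k)·t_k = 3**(1 - k)*(-k - 1).
Verify: (2*k + 1)/3**k matches t_k.
Telescoping: Σ = s_(9) − s_(3) = -10/6561 − (-4/9) = 2906/6561.

Σ = 2906/6561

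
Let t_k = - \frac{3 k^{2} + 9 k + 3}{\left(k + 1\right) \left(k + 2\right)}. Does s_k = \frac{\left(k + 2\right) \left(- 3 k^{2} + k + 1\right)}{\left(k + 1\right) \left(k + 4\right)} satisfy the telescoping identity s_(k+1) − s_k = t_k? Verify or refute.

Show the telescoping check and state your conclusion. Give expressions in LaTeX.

Invalid: residual \frac{4 \left(8 k^{2} + 21 k + 7\right)}{k^{4} + 12 k^{3} + 49 k^{2} + 78 k + 40} ≠ 0.

s_(k+1) = (k + 3)*(k - 3*(k + 1)**2 + 2)/((k + 2)*(k + 5))
s_(k+1) − s_k = (-3*k**4 - 36*k**3 - 112*k**2 - 123*k - 32)/(k**4 + 12*k**3 + 49*k**2 + 78*k + 40)
(s_(k+1) − s_k) − t_k = 4*(8*k**2 + 21*k + 7)/(k**4 + 12*k**3 + 49*k**2 + 78*k + 40)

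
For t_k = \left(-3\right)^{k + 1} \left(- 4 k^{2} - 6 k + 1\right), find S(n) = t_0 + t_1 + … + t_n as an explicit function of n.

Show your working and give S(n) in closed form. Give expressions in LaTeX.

S(n) = 9 \left(-3\right)^{n} n^{2} + 18 \left(-3\right)^{n} n - 3

The ratio is 3*(-4*k**2 - 14*k - 9)/(4*k**2 + 6*k - 1).
A = -3, B = 1, C = k**2 + 3*k/2 - 1/4.
Key eq: (-3)·f(k+1) = (1)·f(k) + (k**2 + 3*k/2 - 1/4).
Bound: deg f ≤ 2.
Coefficient equations give f(k) = -(k - 1)*(k + 1)/4.
Certificate R = B(k−1)f/C = -(k - 1)*(k + 1)/(4*k**2 + 6*k - 1) gives s_k = (-3)**(k + 1)*(k**2 - 1).
Verify: (-3)**(k + 1)*(-4*k**2 - 6*k + 1) matches t_k.
Telescope: S(n) = s_(n+1) − s_(0) = (-3)**(n + 2)*n*(n + 2) − (3) = 9*(-3)**n*n**2 + 18*(-3)**n*n - 3.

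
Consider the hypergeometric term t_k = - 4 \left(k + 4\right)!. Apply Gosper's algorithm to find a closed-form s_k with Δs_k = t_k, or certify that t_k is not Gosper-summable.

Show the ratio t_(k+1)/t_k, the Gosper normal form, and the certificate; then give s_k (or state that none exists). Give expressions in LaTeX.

none — t_k is not Gosper-summable

Compute t_(k+1)/t_k: get k + 5.
So A=k + 5 and B=1, with C=1.
Need (k + 5)·f(k+1) − (1)·f(k) = 1.
deg f ≤ -1 (via 1,0,0).
Negative degree bound (-1): no f exists, t_k not Gosper-summable.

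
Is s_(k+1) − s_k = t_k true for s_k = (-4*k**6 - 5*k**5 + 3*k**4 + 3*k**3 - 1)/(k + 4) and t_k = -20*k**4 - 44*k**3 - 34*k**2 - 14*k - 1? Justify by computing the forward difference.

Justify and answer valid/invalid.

s_(k+1) = (-4*(k + 1)**6 - 5*(k + 1)**5 + 3*(k + 1)**4 + 3*(k + 1)**3 - 1)/(k + 5)
s_(k+1) − s_k = (-20*k**6 - 176*k**5 - 461*k**4 - 558*k**3 - 360*k**2 - 115*k - 11)/(k**2 + 9*k + 20)
(s_(k+1) − s_k) − t_k = 3*(16*k**5 + 123*k**4 + 214*k**3 + 149*k**2 + 58*k + 3)/(k**2 + 9*k + 20)

Invalid: residual 3*(16*k**5 + 123*k**4 + 214*k**3 + 149*k**2 + 58*k + 3)/(k**2 + 9*k + 20) ≠ 0.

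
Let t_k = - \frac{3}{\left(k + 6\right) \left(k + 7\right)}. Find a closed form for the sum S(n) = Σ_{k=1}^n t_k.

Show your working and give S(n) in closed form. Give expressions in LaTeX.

S(n) = - \frac{3 n}{7 n + 49}

Step 1: r(k) = (k + 6)/(k + 8).
Normal form (A,B,C) = (k + 6, k + 8, 1).
Set up (k + 6)·f(k+1) − (k + 7)·f(k) − (1) = 0.
Degrees (1,1,0) ⇒ d ≤ 1.
Match coefficients ⇒ f(k) = k/6.
Then R = B(k−1)f/C = k*(k + 7)/6, so s_k = R(k)·t_k = -k/(2*k + 12).
Check: Δs_k = -3/(k**2 + 13*k + 42). ✓
Telescope: S(n) = s_(n+1) − s_(1) = (-n - 1)/(2*(n + 7)) − (-1/14) = -3*n/(7*n + 49).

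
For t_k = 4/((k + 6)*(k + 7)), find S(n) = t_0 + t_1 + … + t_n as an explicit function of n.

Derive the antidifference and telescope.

S(n) = 2*(n + 1)/(3*(n + 7))

Step 1: r(k) = (k + 6)/(k + 8).
Gosper form: A/B · C(k+1)/C(k) with A=k + 6, B=k + 8, C=1.
Key eq: (k + 6)·f(k+1) = (k + 7)·f(k) + (1).
Bound: deg f ≤ 1.
Solving with deg f ≤ 1: f(k) = k/6.
Get s_k = R·t_k = 2*k/(3*(k + 6)) with R(k) = B(k−1)f(k)/C(k) = k*(k + 7)/6.
Δs = 4/(k**2 + 13*k + 42), as required.
Telescope: S(n) = s_(n+1) − s_(0) = 2*(n + 1)/(3*(n + 7)) − (0) = 2*(n + 1)/(3*(n + 7)).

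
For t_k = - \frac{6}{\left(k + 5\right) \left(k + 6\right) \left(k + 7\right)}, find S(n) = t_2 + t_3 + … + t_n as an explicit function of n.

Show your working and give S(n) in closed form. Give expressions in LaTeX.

The ratio is (k + 5)/(k + 8).
Gosper form: A/B · C(k+1)/C(k) with A=k + 5, B=k + 8, C=1.
Solve (k + 5)·f(k+1) − (k + 7)·f(k) = 1.
deg f ≤ 2 (via 1,1,0).
A polynomial solution: f(k) = k*(k + 11)/60.
Get s_k = R·t_k = k*(-k - 11)/(10*(k + 5)*(k + 6)) with R(k) = B(k−1)f(k)/C(k) = k*(k + 7)*(k + 11)/60.
Verify: -6/(k**3 + 18*k**2 + 107*k + 210) matches t_k.
Telescope: S(n) = s_(n+1) − s_(2) = (-n**2 - 13*n - 12)/(10*(n**2 + 13*n + 42)) − (-13/280) = 3*(-n**2 - 13*n + 14)/(56*(n**2 + 13*n + 42)).

S(n) = \frac{3 \left(- n^{2} - 13 n + 14\right)}{56 \left(n^{2} + 13 n + 42\right)}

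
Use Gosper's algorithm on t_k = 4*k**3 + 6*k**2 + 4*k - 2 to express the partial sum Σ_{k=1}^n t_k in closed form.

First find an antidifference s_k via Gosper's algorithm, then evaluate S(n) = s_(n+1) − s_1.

Compute t_(k+1)/t_k: get (2*k**3 + 9*k**2 + 14*k + 6)/(2*k**3 + 3*k**2 + 2*k - 1).
Factor: A=1; B=1; C=k**3 + 3*k**2/2 + k - 1/2.
Solve (1)·f(k+1) − (1)·f(k) = k**3 + 3*k**2/2 + k - 1/2.
deg f ≤ 4 (via 0,0,3).
Solve for f: f(k) = k*(k**3 - 3)/4 (degree 4 ≤ 4).
Then R = B(k−1)f/C = k*(k**3 - 3)/(2*(2*k**3 + 3*k**2 + 2*k - 1)), so s_k = R(k)·t_k = k*(k**3 - 3).
Check: Δs_k = 4*k**3 + 6*k**2 + 4*k - 2. ✓
s_(n+1) = n**4 + 4*n**3 + 6*n**2 + n - 2 and s_(1) = -2, so S(n) = n*(n**3 + 4*n**2 + 6*n + 1).

S(n) = n*(n**3 + 4*n**2 + 6*n + 1)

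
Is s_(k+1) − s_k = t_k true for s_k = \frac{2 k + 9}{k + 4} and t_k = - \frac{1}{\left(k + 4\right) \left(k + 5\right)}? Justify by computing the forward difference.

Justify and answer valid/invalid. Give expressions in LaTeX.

s_(k+1) = (2*k + 11)/(k + 5)
s_(k+1) − s_k = -1/(k**2 + 9*k + 20)
(s_(k+1) − s_k) − t_k = 0

valid; difference matches t_k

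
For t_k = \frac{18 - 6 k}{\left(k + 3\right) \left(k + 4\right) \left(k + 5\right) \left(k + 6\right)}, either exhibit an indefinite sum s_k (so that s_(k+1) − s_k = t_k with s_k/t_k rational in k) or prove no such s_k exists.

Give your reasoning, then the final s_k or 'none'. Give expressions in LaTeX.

s_k = \frac{k \left(k^{2} + 12 k + 107\right)}{20 \left(k + 3\right) \left(k + 4\right) \left(k + 5\right)}

Step 1: r(k) = (k - 2)*(k + 3)/((k - 3)*(k + 7)).
Take A(k)=k + 3, B(k)=k + 7, C(k)=k - 3.
Solve (k + 3)·f(k+1) − (k + 6)·f(k) = k - 3.
d = 3 from the (1,1,1) case.
Coefficient equations give f(k) = -k*(k**2 + 12*k + 107)/120.
Certificate R = B(k−1)f/C = -k*(k + 6)*(k**2 + 12*k + 107)/(120*(k - 3)) gives s_k = k*(k**2 + 12*k + 107)/(20*(k + 3)*(k + 4)*(k + 5)).
Verify: 6*(3 - k)/(k**4 + 18*k**3 + 119*k**2 + 342*k + 360) matches t_k.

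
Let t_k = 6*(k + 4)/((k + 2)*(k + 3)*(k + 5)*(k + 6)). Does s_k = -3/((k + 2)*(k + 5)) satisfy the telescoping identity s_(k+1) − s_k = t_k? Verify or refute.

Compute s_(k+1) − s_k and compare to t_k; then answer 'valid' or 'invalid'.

s_(k+1) = -3/((k + 3)*(k + 6))
s_(k+1) − s_k = 6*(k + 4)/(k**4 + 16*k**3 + 91*k**2 + 216*k + 180)
(s_(k+1) − s_k) − t_k = 0

valid; difference matches t_k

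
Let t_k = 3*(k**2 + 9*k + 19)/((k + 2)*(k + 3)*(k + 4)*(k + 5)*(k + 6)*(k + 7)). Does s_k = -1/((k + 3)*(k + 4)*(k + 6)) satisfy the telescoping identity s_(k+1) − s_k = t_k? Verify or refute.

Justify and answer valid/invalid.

s_(k+1) = -1/((k + 4)*(k + 5)*(k + 7))
s_(k+1) − s_k = (3*k + 17)/(k**5 + 25*k**4 + 245*k**3 + 1175*k**2 + 2754*k + 2520)
(s_(k+1) − s_k) − t_k = (-4*k - 23)/(k**6 + 27*k**5 + 295*k**4 + 1665*k**3 + 5104*k**2 + 8028*k + 5040)

Invalid: residual (-4*k - 23)/(k**6 + 27*k**5 + 295*k**4 + 1665*k**3 + 5104*k**2 + 8028*k + 5040) ≠ 0.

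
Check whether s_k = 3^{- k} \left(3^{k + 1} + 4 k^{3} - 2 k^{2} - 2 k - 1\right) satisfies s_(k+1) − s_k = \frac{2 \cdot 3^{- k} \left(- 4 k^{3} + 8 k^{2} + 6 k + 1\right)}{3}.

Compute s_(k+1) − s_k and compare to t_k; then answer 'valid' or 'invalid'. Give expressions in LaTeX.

s_(k+1) = (9*3**k + 4*k**3 + 10*k**2 + 6*k - 1)/(3*3**k)
s_(k+1) − s_k = 2*(-4*k**3 + 8*k**2 + 6*k + 1)/(3*3**k)
(s_(k+1) − s_k) − t_k = 0

Valid: the claim telescopes to t_k.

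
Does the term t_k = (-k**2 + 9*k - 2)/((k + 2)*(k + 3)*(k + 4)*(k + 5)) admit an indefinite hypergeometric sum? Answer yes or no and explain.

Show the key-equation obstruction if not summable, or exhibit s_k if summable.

Yes. s_k = k*(k - 2)/((k + 2)*(k + 3)*(k + 4)).

t_(k+1)/t_k = -(k + 2)*(9*k - (k + 1)**2 + 7)/((k + 6)*(k**2 - 9*k + 2)).
Gosper form: A/B · C(k+1)/C(k) with A=k + 2, B=k + 6, C=k**2 - 9*k + 2.
Set up (k + 2)·f(k+1) − (k + 5)·f(k) − (k**2 - 9*k + 2) = 0.
deg f ≤ 3 (via 1,1,2).
A polynomial solution: f(k) = -k*(k - 2).
So s_k = (B(k−1)f/C)·t_k = (-k*(k - 2)*(k + 5)/(k**2 - 9*k + 2))·t_k = k*(k - 2)/((k + 2)*(k + 3)*(k + 4)).
Verify: (-k**2 + 9*k - 2)/(k**4 + 14*k**3 + 71*k**2 + 154*k + 120) matches t_k.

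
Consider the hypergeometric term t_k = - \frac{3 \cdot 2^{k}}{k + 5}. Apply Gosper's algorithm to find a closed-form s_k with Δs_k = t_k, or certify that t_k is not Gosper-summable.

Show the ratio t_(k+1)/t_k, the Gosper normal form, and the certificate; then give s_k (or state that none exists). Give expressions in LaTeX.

none (Gosper's algorithm certifies no s_k)

Step 1: r(k) = 2*(k + 5)/(k + 6).
Take A(k)=2*k + 10, B(k)=k + 6, C(k)=1.
Key eq: (2*k + 10)·f(k+1) = (k + 5)·f(k) + (1).
Degrees (1,1,0) ⇒ d ≤ -1.
deg f ≤ -1 is impossible — no certificate.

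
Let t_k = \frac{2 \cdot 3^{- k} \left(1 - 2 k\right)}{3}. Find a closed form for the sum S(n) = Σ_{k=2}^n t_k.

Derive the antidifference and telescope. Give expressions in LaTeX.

r(k) = (2*k + 1)/(3*(2*k - 1)) after simplifying.
Factor: A=1/3; B=1; C=k - 1/2.
Key eq: (1/3)·f(k+1) = (1)·f(k) + (k - 1/2).
Degrees (0,0,1) ⇒ d ≤ 1.
Coefficient equations give f(k) = -3*k/2.
Certificate R = B(k−1)f/C = -3*k/(2*k - 1) gives s_k = 2*k/3**k.
Verify: 2*(1 - 2*k)/(3*3**k) matches t_k.
s_(n+1) = 2*3**(-n - 1)*(n + 1) and s_(2) = 4/9, so S(n) = 2*3**(-n - 2)*(-2*3**n + 3*n + 3).

S(n) = 2 \cdot 3^{- n - 2} \left(- 2 \cdot 3^{n} + 3 n + 3\right)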